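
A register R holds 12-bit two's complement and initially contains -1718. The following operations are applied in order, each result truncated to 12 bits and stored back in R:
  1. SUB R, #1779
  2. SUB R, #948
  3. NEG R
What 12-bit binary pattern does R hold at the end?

000101011101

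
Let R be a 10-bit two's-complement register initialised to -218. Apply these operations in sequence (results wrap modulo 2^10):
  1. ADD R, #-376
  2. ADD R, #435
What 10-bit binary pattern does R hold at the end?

1101100001

Start: R = -218 = 1100100110.
R = -218 + (-376) = -594; wraps to 430 = 0110101110
R = 430 + 435 = 865; wraps to -159 = 1101100001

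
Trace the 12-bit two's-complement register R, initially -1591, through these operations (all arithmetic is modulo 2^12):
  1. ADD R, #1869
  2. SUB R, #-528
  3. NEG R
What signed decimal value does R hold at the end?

Start: R = -1591 = 100111001001.
R = -1591 + 1869 = 278 = 000100010110
R = 278 − (-528) = 806 = 001100100110
R = −(806) = -806 = 110011011010

-806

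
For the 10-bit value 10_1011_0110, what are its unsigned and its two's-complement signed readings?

unsigned = 694, signed = -330

Unsigned: 1010110110 = 694.
Signed: MSB=1 → 694 − 1024 = -330.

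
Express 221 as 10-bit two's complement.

0011011101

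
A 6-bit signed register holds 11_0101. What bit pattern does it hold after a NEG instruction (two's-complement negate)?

Invert: 001010. Add 1: 001011.

001011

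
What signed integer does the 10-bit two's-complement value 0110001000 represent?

392

MSB is 0, so the value is non-negative: 0110001000 = 392.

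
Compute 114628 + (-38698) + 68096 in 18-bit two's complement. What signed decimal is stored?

-118118

114628 + (-38698) = 75930 (010010100010011010)
75930 + 68096 = 144026 → wraps to -118118 (100011001010011010)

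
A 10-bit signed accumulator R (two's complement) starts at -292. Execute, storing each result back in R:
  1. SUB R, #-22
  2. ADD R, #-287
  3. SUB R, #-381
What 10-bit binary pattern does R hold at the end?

1101010000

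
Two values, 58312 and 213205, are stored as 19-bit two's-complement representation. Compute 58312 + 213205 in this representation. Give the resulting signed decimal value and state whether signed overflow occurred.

-252771; overflow

58312 → 0001110001111001000
213205 → 0110100000011010101
  0001110001111001000
+ 0110100000011010101
= 1000010010010011101
Result 1000010010010011101: MSB = 1 → 271517 − 524288 = -252771.
Both addends are non-negative but the stored result is negative: signed overflow. The true value 58312 + 213205 = 271517 lies outside [-262144, 262143].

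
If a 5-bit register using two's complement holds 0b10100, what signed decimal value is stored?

-12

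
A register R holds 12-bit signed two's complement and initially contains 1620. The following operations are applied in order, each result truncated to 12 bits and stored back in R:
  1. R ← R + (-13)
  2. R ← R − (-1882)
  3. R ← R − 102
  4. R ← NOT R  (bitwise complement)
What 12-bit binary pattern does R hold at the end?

001011000100

Start: R = 1620 = 011001010100.
R = 1620 + (-13) = 1607 = 011001000111
R = 1607 − (-1882) = 3489; wraps to -607 = 110110100001
R = -607 − 102 = -709 = 110100111011
R = NOT 110100111011 = 001011000100 = 708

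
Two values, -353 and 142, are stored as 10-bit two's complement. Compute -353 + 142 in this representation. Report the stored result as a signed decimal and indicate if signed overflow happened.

-211; no overflow

-353 → 1010011111
142 → 0010001110
  1010011111
+ 0010001110
= 1100101101
Result 1100101101: MSB = 1 → 813 − 1024 = -211.
Addends have opposite signs, so signed overflow cannot occur.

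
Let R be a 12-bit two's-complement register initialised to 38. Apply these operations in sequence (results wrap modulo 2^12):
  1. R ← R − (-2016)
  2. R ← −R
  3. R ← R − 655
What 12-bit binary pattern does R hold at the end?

Start: R = 38 = 000000100110.
R = 38 − (-2016) = 2054; wraps to -2042 = 100000000110
R = −(-2042) = 2042 = 011111111010
R = 2042 − 655 = 1387 = 010101101011

010101101011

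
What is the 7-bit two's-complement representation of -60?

|-60| = 60 = 0111100 in 7 bits.
Invert the bits: 1000011. Add 1: 1000100.
Check: 1000100 reads as 68 − 128 = -60.

1000100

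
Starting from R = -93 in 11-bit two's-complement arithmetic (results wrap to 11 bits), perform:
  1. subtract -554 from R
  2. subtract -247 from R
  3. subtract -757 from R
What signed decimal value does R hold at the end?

-583

Start: R = -93 = 11110100011.
R = -93 − (-554) = 461 = 00111001101
R = 461 − (-247) = 708 = 01011000100
R = 708 − (-757) = 1465; wraps to -583 = 10110111001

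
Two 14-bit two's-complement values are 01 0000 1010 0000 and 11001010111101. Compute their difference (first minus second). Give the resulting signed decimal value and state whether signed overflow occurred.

7651; no overflow

01 0000 1010 0000 → 01000010100000 = 4256 (signed)
11001010111101 = -3395 (signed)
Subtract via negate-and-add: invert 11001010111101 + 1 = 00110101000011 (i.e. 3395).
  01000010100000
+ 00110101000011
= 01110111100011
Result 01110111100011: MSB = 0 → value 7651.
Both addends (after negating the subtrahend) are non-negative and so is the stored result: no signed overflow.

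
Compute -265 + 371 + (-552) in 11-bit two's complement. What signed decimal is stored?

-446

-265 + 371 = 106 (00001101010)
106 + (-552) = -446 (11001000010)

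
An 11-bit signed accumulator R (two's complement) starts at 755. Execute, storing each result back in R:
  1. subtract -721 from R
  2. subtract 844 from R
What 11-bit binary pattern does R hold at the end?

Start: R = 755 = 01011110011.
R = 755 − (-721) = 1476; wraps to -572 = 10111000100
R = -572 − 844 = -1416; wraps to 632 = 01001111000

01001111000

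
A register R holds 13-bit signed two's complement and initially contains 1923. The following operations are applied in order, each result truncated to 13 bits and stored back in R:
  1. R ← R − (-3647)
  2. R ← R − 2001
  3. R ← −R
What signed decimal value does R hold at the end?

-3569

Start: R = 1923 = 0011110000011.
R = 1923 − (-3647) = 5570; wraps to -2622 = 1010111000010
R = -2622 − 2001 = -4623; wraps to 3569 = 0110111110001
R = −(3569) = -3569 = 1001000001111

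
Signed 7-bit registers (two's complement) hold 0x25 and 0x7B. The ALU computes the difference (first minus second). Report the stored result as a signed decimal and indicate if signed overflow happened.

42; no overflow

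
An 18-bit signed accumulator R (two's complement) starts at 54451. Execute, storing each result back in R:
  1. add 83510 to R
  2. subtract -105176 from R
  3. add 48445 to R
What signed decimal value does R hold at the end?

29438

Start: R = 54451 = 001101010010110011.
R = 54451 + 83510 = 137961; wraps to -124183 = 100001101011101001
R = -124183 − (-105176) = -19007 = 111011010111000001
R = -19007 + 48445 = 29438 = 000111001011111110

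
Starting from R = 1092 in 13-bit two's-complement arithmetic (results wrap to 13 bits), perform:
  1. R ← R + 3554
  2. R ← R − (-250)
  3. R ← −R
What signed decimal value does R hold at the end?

3296

Start: R = 1092 = 0010001000100.
R = 1092 + 3554 = 4646; wraps to -3546 = 1001000100110
R = -3546 − (-250) = -3296 = 1001100100000
R = −(-3296) = 3296 = 0110011100000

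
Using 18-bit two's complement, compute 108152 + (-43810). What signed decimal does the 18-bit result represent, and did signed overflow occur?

64342; no overflow

108152 → 011010011001111000
-43810 → 110101010011011110
  011010011001111000
+ 110101010011011110
= 001111101101010110  (discard carry-out 1)
Result 001111101101010110: MSB = 0 → value 64342.
Addends have opposite signs, so signed overflow cannot occur.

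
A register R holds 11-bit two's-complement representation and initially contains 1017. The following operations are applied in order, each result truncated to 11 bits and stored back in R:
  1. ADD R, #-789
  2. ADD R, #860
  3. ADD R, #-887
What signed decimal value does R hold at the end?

201

Start: R = 1017 = 01111111001.
R = 1017 + (-789) = 228 = 00011100100
R = 228 + 860 = 1088; wraps to -960 = 10001000000
R = -960 + (-887) = -1847; wraps to 201 = 00011001001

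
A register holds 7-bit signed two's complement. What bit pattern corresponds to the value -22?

|-22| = 22 = 0010110 in 7 bits.
Invert the bits: 1101001. Add 1: 1101010.

1101010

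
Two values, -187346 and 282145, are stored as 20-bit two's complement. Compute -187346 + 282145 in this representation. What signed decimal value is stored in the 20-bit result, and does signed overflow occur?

-187346 → 11010010010000101110
282145 → 01000100111000100001
  11010010010000101110
+ 01000100111000100001
= 00010111001001001111  (discard carry-out 1)
Result 00010111001001001111: MSB = 0 → value 94799.
Addends have opposite signs, so signed overflow cannot occur.

94799; no overflow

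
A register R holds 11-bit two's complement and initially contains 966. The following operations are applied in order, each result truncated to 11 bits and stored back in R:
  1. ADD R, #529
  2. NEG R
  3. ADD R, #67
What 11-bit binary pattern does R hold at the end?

Start: R = 966 = 01111000110.
R = 966 + 529 = 1495; wraps to -553 = 10111010111
R = −(-553) = 553 = 01000101001
R = 553 + 67 = 620 = 01001101100

01001101100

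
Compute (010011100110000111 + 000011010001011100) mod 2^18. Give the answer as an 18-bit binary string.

  010011100110000111
+ 000011010001011100
= 010110110111100011

010110110111100011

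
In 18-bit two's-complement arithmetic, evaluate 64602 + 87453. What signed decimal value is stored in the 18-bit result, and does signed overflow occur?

64602 → 001111110001011010
87453 → 010101010110011101
  001111110001011010
+ 010101010110011101
= 100101000111110111
Result 100101000111110111: MSB = 1 → 152055 − 262144 = -110089.
Both addends are non-negative but the stored result is negative: signed overflow. The true value 64602 + 87453 = 152055 lies outside [-131072, 131071].

-110089; overflow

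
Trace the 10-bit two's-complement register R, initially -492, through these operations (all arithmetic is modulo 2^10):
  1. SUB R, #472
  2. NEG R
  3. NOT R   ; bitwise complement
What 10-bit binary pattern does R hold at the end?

0000111011

Start: R = -492 = 1000010100.
R = -492 − 472 = -964; wraps to 60 = 0000111100
R = −(60) = -60 = 1111000100
R = NOT 1111000100 = 0000111011 = 59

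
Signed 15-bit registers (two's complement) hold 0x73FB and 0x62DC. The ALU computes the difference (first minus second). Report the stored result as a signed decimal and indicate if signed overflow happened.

0x73FB = 111001111111011 = -3077 (signed)
0x62DC = 110001011011100 = -7460 (signed)
Subtract via negate-and-add: invert 110001011011100 + 1 = 001110100100100 (i.e. 7460).
  111001111111011
+ 001110100100100
= 001000100011111  (discard carry-out 1)
Result 001000100011111: MSB = 0 → value 4383.
Addends (after negating the subtrahend) have opposite signs, so signed overflow cannot occur.

4383; no overflow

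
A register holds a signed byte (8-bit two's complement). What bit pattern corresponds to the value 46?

46 is non-negative, so write it directly in 8 bits: 00101110.

00101110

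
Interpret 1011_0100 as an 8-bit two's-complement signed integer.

MSB is 1, so the value is negative.
Unsigned reading: 180. Subtract 2^8 = 256: 180 − 256 = -76.

-76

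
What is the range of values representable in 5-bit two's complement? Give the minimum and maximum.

min = -16, max = 15

Minimum: −2^4 = -16.
Maximum: 2^4 − 1 = 15.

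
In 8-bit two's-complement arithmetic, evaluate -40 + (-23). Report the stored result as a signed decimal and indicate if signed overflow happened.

-63; no overflow

-40 → 11011000
-23 → 11101001
  11011000
+ 11101001
= 11000001  (discard carry-out 1)
Result 11000001: MSB = 1 → 193 − 256 = -63.
Both addends are negative and so is the stored result: no signed overflow.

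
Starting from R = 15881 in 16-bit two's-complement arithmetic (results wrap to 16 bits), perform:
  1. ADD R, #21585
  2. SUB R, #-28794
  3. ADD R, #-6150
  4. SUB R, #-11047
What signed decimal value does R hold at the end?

5621

Start: R = 15881 = 0011111000001001.
R = 15881 + 21585 = 37466; wraps to -28070 = 1001001001011010
R = -28070 − (-28794) = 724 = 0000001011010100
R = 724 + (-6150) = -5426 = 1110101011001110
R = -5426 − (-11047) = 5621 = 0001010111110101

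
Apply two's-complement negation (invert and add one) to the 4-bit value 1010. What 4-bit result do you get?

Invert: 0101. Add 1: 0110.

0110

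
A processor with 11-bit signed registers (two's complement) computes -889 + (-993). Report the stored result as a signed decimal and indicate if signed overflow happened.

166; overflow

-889 → 10010000111
-993 → 10000011111
  10010000111
+ 10000011111
= 00010100110  (discard carry-out 1)
Result 00010100110: MSB = 0 → value 166.
Both addends are negative but the stored result is non-negative: signed overflow. The true value -889 + (-993) = -1882 lies outside [-1024, 1023].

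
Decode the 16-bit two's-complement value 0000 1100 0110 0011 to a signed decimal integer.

3171

MSB is 0, so the value is non-negative: 0000110001100011 = 3171.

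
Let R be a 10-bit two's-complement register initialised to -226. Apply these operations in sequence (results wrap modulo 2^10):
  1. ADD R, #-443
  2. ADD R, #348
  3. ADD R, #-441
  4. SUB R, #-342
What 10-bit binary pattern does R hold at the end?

1001011100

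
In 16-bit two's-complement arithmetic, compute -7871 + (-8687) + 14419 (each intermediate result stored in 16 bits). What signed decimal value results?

-2139

-7871 + (-8687) = -16558 (1011111101010010)
-16558 + 14419 = -2139 (1111011110100101)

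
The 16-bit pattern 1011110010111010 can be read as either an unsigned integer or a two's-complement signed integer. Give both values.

Unsigned: 1011110010111010 = 48314.
Signed: MSB=1 → 48314 − 65536 = -17222.

unsigned = 48314, signed = -17222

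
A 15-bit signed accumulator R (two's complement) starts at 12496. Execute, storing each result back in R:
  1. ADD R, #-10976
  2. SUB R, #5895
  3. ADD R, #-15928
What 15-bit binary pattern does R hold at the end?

011000010110001

Start: R = 12496 = 011000011010000.
R = 12496 + (-10976) = 1520 = 000010111110000
R = 1520 − 5895 = -4375 = 110111011101001
R = -4375 + (-15928) = -20303; wraps to 12465 = 011000010110001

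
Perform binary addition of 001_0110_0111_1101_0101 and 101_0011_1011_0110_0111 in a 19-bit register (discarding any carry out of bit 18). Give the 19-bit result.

  0010110011111010101
+ 1010011101101100111
= 1101010001100111100

1101010001100111100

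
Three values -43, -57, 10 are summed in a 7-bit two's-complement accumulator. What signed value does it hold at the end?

38

-43 + (-57) = -100 → wraps to 28 (0011100)
28 + 10 = 38 (0100110)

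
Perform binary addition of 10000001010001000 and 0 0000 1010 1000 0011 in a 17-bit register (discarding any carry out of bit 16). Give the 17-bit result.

10000110100001011

  10000001010001000
+ 00000101010000011
= 10000110100001011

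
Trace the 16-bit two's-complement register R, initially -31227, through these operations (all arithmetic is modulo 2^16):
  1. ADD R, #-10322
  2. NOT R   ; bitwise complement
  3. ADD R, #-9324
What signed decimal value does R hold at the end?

Start: R = -31227 = 1000011000000101.
R = -31227 + (-10322) = -41549; wraps to 23987 = 0101110110110011
R = NOT 0101110110110011 = 1010001001001100 = -23988
R = -23988 + (-9324) = -33312; wraps to 32224 = 0111110111100000

32224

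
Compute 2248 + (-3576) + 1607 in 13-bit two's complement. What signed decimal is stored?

279

2248 + (-3576) = -1328 (1101011010000)
-1328 + 1607 = 279 (0000100010111)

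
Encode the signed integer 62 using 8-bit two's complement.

00111110

62 is non-negative, so write it directly in 8 bits: 00111110.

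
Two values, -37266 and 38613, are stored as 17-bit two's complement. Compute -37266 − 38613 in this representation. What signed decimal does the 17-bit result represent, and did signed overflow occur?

-37266 → 10110111001101110
38613 → 01001011011010101
Subtract via negate-and-add: invert 01001011011010101 + 1 = 10110100100101011 (i.e. -38613).
  10110111001101110
+ 10110100100101011
= 01101011110011001  (discard carry-out 1)
Result 01101011110011001: MSB = 0 → value 55193.
Both addends (after negating the subtrahend) are negative but the stored result is non-negative: signed overflow. The true value -37266 − 38613 = -75879 lies outside [-65536, 65535].

55193; overflow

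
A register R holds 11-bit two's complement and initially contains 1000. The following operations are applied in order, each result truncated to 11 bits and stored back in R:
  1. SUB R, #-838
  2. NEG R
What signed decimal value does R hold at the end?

Start: R = 1000 = 01111101000.
R = 1000 − (-838) = 1838; wraps to -210 = 11100101110
R = −(-210) = 210 = 00011010010

210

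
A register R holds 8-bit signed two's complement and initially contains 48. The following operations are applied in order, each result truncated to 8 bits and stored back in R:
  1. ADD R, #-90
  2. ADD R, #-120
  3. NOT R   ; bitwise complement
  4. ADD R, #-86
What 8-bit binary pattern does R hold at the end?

Start: R = 48 = 00110000.
R = 48 + (-90) = -42 = 11010110
R = -42 + (-120) = -162; wraps to 94 = 01011110
R = NOT 01011110 = 10100001 = -95
R = -95 + (-86) = -181; wraps to 75 = 01001011

01001011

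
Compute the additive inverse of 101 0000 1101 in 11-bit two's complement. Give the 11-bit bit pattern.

01011110011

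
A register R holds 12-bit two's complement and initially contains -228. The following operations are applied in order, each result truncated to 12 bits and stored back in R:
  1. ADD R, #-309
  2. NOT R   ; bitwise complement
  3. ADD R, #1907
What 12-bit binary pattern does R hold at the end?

100110001011

Start: R = -228 = 111100011100.
R = -228 + (-309) = -537 = 110111100111
R = NOT 110111100111 = 001000011000 = 536
R = 536 + 1907 = 2443; wraps to -1653 = 100110001011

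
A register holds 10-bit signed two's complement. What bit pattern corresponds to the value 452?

452 is non-negative, so write it directly in 10 bits: 0111000100.

0111000100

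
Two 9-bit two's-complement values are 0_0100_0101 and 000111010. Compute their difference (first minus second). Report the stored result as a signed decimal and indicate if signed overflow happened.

11; no overflow

0_0100_0101 → 001000101 = 69 (signed)
000111010 = 58 (signed)
Subtract via negate-and-add: invert 000111010 + 1 = 111000110 (i.e. -58).
  001000101
+ 111000110
= 000001011  (discard carry-out 1)
Result 000001011: MSB = 0 → value 11.
Addends (after negating the subtrahend) have opposite signs, so signed overflow cannot occur.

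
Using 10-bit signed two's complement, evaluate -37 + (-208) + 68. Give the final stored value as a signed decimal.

-37 + (-208) = -245 (1100001011)
-245 + 68 = -177 (1101001111)

-177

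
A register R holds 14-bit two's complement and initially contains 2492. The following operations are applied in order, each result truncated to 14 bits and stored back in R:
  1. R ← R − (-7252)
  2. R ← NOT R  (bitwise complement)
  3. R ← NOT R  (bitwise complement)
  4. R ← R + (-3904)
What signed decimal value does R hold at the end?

5840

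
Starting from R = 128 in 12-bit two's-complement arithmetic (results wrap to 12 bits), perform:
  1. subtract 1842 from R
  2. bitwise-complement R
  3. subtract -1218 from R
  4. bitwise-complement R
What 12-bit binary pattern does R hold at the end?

Start: R = 128 = 000010000000.
R = 128 − 1842 = -1714 = 100101001110
R = NOT 100101001110 = 011010110001 = 1713
R = 1713 − (-1218) = 2931; wraps to -1165 = 101101110011
R = NOT 101101110011 = 010010001100 = 1164

010010001100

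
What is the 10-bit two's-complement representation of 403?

0110010011

403 is non-negative, so write it directly in 10 bits: 0110010011.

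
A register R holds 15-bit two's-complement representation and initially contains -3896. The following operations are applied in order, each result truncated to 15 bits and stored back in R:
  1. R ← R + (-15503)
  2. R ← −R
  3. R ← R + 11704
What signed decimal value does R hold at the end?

-1665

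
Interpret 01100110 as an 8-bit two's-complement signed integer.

102

MSB is 0, so the value is non-negative: 01100110 = 102.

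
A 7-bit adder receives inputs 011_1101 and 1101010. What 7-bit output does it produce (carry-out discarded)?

  0111101
+ 1101010
= 0100111  (discard carry-out 1)

0100111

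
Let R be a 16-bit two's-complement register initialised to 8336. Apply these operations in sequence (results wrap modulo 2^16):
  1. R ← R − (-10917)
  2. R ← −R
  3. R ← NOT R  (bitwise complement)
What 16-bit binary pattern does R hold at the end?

0100101100110100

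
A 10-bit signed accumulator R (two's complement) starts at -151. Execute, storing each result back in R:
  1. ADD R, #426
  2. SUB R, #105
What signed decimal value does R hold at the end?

170

Start: R = -151 = 1101101001.
R = -151 + 426 = 275 = 0100010011
R = 275 − 105 = 170 = 0010101010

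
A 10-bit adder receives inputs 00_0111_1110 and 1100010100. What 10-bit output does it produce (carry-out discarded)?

  0001111110
+ 1100010100
= 1110010010

1110010010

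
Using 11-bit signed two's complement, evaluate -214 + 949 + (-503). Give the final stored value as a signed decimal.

232

-214 + 949 = 735 (01011011111)
735 + (-503) = 232 (00011101000)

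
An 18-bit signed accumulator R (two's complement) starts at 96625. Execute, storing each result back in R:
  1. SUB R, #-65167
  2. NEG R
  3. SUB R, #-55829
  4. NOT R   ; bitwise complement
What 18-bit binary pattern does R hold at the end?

Start: R = 96625 = 010111100101110001.
R = 96625 − (-65167) = 161792; wraps to -100352 = 100111100000000000
R = −(-100352) = 100352 = 011000100000000000
R = 100352 − (-55829) = 156181; wraps to -105963 = 100110001000010101
R = NOT 100110001000010101 = 011001110111101010 = 105962

011001110111101010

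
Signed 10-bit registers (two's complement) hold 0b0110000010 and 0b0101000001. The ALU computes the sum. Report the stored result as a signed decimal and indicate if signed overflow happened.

-317; overflow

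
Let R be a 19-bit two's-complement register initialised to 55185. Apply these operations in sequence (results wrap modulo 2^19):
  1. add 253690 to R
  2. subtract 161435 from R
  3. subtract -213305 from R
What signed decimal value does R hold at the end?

Start: R = 55185 = 0001101011110010001.
R = 55185 + 253690 = 308875; wraps to -215413 = 1001011011010001011
R = -215413 − 161435 = -376848; wraps to 147440 = 0100011111111110000
R = 147440 − (-213305) = 360745; wraps to -163543 = 1011000000100101001

-163543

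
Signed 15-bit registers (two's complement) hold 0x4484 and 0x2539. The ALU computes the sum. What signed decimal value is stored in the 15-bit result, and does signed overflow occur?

0x4484 = 100010010000100 = -15228 (signed)
0x2539 = 010010100111001 = 9529 (signed)
  100010010000100
+ 010010100111001
= 110100110111101
Result 110100110111101: MSB = 1 → 27069 − 32768 = -5699.
Addends have opposite signs, so signed overflow cannot occur.

-5699; no overflow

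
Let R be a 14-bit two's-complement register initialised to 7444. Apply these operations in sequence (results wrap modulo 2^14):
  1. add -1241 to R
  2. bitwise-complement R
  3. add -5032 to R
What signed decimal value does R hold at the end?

5148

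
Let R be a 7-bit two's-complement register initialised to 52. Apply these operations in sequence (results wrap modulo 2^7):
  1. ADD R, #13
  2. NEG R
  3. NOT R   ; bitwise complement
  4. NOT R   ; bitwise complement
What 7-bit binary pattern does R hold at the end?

0111111

Start: R = 52 = 0110100.
R = 52 + 13 = 65; wraps to -63 = 1000001
R = −(-63) = 63 = 0111111
R = NOT 0111111 = 1000000 = -64
R = NOT 1000000 = 0111111 = 63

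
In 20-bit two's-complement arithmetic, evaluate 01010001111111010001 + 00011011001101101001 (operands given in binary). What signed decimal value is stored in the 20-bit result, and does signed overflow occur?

447290; no overflow

01010001111111010001 = 335825 (signed)
00011011001101101001 = 111465 (signed)
  01010001111111010001
+ 00011011001101101001
= 01101101001100111010
Result 01101101001100111010: MSB = 0 → value 447290.
Both addends are non-negative and so is the stored result: no signed overflow.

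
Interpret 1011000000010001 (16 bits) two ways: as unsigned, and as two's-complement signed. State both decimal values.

Unsigned: 1011000000010001 = 45073.
Signed: MSB=1 → 45073 − 65536 = -20463.

unsigned = 45073, signed = -20463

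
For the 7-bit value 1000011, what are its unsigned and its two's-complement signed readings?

unsigned = 67, signed = -61

Unsigned: 1000011 = 67.
Signed: MSB=1 → 67 − 128 = -61.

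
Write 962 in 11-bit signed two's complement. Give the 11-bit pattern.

962 is non-negative, so write it directly in 11 bits: 01111000010.

01111000010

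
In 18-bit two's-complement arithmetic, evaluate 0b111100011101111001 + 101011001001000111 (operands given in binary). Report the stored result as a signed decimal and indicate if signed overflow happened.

-99904; no overflow

0b111100011101111001 → 111100011101111001 = -14471 (signed)
101011001001000111 = -85433 (signed)
  111100011101111001
+ 101011001001000111
= 100111100111000000  (discard carry-out 1)
Result 100111100111000000: MSB = 1 → 162240 − 262144 = -99904.
Both addends are negative and so is the stored result: no signed overflow.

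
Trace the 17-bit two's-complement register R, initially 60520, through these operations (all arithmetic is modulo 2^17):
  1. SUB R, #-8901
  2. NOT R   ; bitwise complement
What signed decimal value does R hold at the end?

61650

Start: R = 60520 = 01110110001101000.
R = 60520 − (-8901) = 69421; wraps to -61651 = 10000111100101101
R = NOT 10000111100101101 = 01111000011010010 = 61650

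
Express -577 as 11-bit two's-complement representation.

|-577| = 577 = 01001000001 in 11 bits.
Invert the bits: 10110111110. Add 1: 10110111111.

10110111111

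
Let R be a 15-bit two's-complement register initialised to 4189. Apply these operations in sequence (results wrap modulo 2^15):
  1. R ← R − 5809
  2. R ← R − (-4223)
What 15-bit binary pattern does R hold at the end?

000101000101011

Start: R = 4189 = 001000001011101.
R = 4189 − 5809 = -1620 = 111100110101100
R = -1620 − (-4223) = 2603 = 000101000101011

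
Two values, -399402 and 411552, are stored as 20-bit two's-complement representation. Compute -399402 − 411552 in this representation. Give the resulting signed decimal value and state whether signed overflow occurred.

237622; overflow

-399402 → 10011110011111010110
411552 → 01100100011110100000
Subtract via negate-and-add: invert 01100100011110100000 + 1 = 10011011100001100000 (i.e. -411552).
  10011110011111010110
+ 10011011100001100000
= 00111010000000110110  (discard carry-out 1)
Result 00111010000000110110: MSB = 0 → value 237622.
Both addends (after negating the subtrahend) are negative but the stored result is non-negative: signed overflow. The true value -399402 − 411552 = -810954 lies outside [-524288, 524287].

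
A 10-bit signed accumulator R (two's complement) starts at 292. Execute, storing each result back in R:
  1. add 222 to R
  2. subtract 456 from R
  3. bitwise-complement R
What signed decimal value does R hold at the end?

Start: R = 292 = 0100100100.
R = 292 + 222 = 514; wraps to -510 = 1000000010
R = -510 − 456 = -966; wraps to 58 = 0000111010
R = NOT 0000111010 = 1111000101 = -59

-59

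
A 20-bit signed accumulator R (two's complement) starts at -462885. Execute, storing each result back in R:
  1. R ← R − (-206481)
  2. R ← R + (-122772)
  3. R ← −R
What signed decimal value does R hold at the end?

379176

Start: R = -462885 = 10001110111111011011.
R = -462885 − (-206481) = -256404 = 11000001011001101100
R = -256404 + (-122772) = -379176 = 10100011011011011000
R = −(-379176) = 379176 = 01011100100100101000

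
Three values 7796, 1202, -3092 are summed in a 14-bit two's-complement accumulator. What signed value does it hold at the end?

7796 + 1202 = 8998 → wraps to -7386 (10001100100110)
-7386 + (-3092) = -10478 → wraps to 5906 (01011100010010)

5906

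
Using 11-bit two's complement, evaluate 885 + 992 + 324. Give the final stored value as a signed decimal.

153

885 + 992 = 1877 → wraps to -171 (11101010101)
-171 + 324 = 153 (00010011001)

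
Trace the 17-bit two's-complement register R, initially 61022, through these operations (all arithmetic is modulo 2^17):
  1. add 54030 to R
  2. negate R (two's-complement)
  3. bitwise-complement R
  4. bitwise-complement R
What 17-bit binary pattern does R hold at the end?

Start: R = 61022 = 01110111001011110.
R = 61022 + 54030 = 115052; wraps to -16020 = 11100000101101100
R = −(-16020) = 16020 = 00011111010010100
R = NOT 00011111010010100 = 11100000101101011 = -16021
R = NOT 11100000101101011 = 00011111010010100 = 16020

00011111010010100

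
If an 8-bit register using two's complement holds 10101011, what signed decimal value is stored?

-85

MSB is 1, so the value is negative.
Invert: 01010100. Add 1: 01010101 = 85. So the value is −85.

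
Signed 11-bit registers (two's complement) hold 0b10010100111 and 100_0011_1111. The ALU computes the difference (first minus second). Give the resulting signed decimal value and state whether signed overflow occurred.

0b10010100111 → 10010100111 = -857 (signed)
100_0011_1111 → 10000111111 = -961 (signed)
Subtract via negate-and-add: invert 10000111111 + 1 = 01111000001 (i.e. 961).
  10010100111
+ 01111000001
= 00001101000  (discard carry-out 1)
Result 00001101000: MSB = 0 → value 104.
Addends (after negating the subtrahend) have opposite signs, so signed overflow cannot occur.

104; no overflow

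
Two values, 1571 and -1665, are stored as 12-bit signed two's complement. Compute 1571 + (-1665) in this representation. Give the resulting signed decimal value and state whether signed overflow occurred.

-94; no overflow

1571 → 011000100011
-1665 → 100101111111
  011000100011
+ 100101111111
= 111110100010
Result 111110100010: MSB = 1 → 4002 − 4096 = -94.
Addends have opposite signs, so signed overflow cannot occur.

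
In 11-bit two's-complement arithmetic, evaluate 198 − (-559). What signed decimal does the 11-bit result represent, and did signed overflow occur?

757; no overflow

198 → 00011000110
-559 → 10111010001
Subtract via negate-and-add: invert 10111010001 + 1 = 01000101111 (i.e. 559).
  00011000110
+ 01000101111
= 01011110101
Result 01011110101: MSB = 0 → value 757.
Both addends (after negating the subtrahend) are non-negative and so is the stored result: no signed overflow.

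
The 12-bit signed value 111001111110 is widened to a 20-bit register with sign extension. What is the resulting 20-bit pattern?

11111111111001111110

MSB of 111001111110 is 1; replicate it into the new high bits.
11111111|111001111110 → 11111111111001111110 (still -386).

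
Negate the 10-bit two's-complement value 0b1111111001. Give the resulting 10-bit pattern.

Invert: 0000000110. Add 1: 0000000111.
Check: 1111111001 = -7, 0000000111 = 7.

0000000111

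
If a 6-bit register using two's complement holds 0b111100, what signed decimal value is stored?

MSB is 1, so the value is negative.
Invert: 000011. Add 1: 000100 = 4. So the value is −4.

-4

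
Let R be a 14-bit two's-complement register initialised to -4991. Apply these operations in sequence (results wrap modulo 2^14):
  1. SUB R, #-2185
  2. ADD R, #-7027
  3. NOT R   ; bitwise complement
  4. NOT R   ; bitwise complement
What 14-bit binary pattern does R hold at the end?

01100110010111

Start: R = -4991 = 10110010000001.
R = -4991 − (-2185) = -2806 = 11010100001010
R = -2806 + (-7027) = -9833; wraps to 6551 = 01100110010111
R = NOT 01100110010111 = 10011001101000 = -6552
R = NOT 10011001101000 = 01100110010111 = 6551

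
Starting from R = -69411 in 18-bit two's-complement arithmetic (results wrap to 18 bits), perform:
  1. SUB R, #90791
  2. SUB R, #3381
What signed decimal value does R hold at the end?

Start: R = -69411 = 101111000011011101.
R = -69411 − 90791 = -160202; wraps to 101942 = 011000111000110110
R = 101942 − 3381 = 98561 = 011000000100000001

98561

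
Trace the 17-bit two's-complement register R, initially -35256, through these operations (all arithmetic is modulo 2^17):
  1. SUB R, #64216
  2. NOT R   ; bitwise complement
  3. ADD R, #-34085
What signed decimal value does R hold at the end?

Start: R = -35256 = 10111011001001000.
R = -35256 − 64216 = -99472; wraps to 31600 = 00111101101110000
R = NOT 00111101101110000 = 11000010010001111 = -31601
R = -31601 + (-34085) = -65686; wraps to 65386 = 01111111101101010

65386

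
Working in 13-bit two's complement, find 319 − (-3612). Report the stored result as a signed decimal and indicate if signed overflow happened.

319 → 0000100111111
-3612 → 1000111100100
Subtract via negate-and-add: invert 1000111100100 + 1 = 0111000011100 (i.e. 3612).
  0000100111111
+ 0111000011100
= 0111101011011
Result 0111101011011: MSB = 0 → value 3931.
Both addends (after negating the subtrahend) are non-negative and so is the stored result: no signed overflow.

3931; no overflow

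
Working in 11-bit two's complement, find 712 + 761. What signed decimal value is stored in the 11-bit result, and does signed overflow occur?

-575; overflow

712 → 01011001000
761 → 01011111001
  01011001000
+ 01011111001
= 10111000001
Result 10111000001: MSB = 1 → 1473 − 2048 = -575.
Both addends are non-negative but the stored result is negative: signed overflow. The true value 712 + 761 = 1473 lies outside [-1024, 1023].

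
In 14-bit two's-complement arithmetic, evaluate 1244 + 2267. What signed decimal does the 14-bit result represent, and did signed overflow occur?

3511; no overflow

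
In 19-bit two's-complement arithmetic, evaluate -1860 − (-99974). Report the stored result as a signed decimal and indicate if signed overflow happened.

98114; no overflow

-1860 → 1111111100010111100
-99974 → 1100111100101111010
Subtract via negate-and-add: invert 1100111100101111010 + 1 = 0011000011010000110 (i.e. 99974).
  1111111100010111100
+ 0011000011010000110
= 0010111111101000010  (discard carry-out 1)
Result 0010111111101000010: MSB = 0 → value 98114.
Addends (after negating the subtrahend) have opposite signs, so signed overflow cannot occur.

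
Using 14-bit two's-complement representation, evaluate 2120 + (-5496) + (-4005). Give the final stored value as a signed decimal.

2120 + (-5496) = -3376 (11001011010000)
-3376 + (-4005) = -7381 (10001100101011)

-7381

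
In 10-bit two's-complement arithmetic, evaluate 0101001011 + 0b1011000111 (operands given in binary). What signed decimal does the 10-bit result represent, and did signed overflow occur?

18; no overflow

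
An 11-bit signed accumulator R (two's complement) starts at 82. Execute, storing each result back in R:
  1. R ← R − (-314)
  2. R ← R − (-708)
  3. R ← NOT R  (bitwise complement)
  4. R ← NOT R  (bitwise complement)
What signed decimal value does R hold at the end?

Start: R = 82 = 00001010010.
R = 82 − (-314) = 396 = 00110001100
R = 396 − (-708) = 1104; wraps to -944 = 10001010000
R = NOT 10001010000 = 01110101111 = 943
R = NOT 01110101111 = 10001010000 = -944

-944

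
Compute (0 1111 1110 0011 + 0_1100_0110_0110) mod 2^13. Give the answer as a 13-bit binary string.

1110001001001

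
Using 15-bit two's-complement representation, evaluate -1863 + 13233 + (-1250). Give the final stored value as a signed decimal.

10120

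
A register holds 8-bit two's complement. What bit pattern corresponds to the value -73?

10110111

|-73| = 73 = 01001001 in 8 bits.
Invert the bits: 10110110. Add 1: 10110111.
Check: 10110111 reads as 183 − 256 = -73.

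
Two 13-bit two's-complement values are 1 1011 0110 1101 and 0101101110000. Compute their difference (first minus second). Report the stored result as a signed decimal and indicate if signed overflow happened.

1 1011 0110 1101 → 1101101101101 = -1171 (signed)
0101101110000 = 2928 (signed)
Subtract via negate-and-add: invert 0101101110000 + 1 = 1010010010000 (i.e. -2928).
  1101101101101
+ 1010010010000
= 0111111111101  (discard carry-out 1)
Result 0111111111101: MSB = 0 → value 4093.
Both addends (after negating the subtrahend) are negative but the stored result is non-negative: signed overflow. The true value -1171 − 2928 = -4099 lies outside [-4096, 4095].

4093; overflow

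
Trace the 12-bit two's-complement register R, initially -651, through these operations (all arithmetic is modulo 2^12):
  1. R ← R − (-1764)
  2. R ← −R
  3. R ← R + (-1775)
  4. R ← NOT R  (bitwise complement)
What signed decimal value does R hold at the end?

Start: R = -651 = 110101110101.
R = -651 − (-1764) = 1113 = 010001011001
R = −(1113) = -1113 = 101110100111
R = -1113 + (-1775) = -2888; wraps to 1208 = 010010111000
R = NOT 010010111000 = 101101000111 = -1209

-1209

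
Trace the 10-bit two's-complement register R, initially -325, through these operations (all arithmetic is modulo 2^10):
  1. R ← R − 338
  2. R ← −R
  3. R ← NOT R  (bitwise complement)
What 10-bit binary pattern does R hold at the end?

Start: R = -325 = 1010111011.
R = -325 − 338 = -663; wraps to 361 = 0101101001
R = −(361) = -361 = 1010010111
R = NOT 1010010111 = 0101101000 = 360

0101101000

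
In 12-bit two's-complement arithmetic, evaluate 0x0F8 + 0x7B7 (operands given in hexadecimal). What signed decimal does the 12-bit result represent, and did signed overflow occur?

0x0F8 = 000011111000 = 248 (signed)
0x7B7 = 011110110111 = 1975 (signed)
  000011111000
+ 011110110111
= 100010101111
Result 100010101111: MSB = 1 → 2223 − 4096 = -1873.
Both addends are non-negative but the stored result is negative: signed overflow. The true value 248 + 1975 = 2223 lies outside [-2048, 2047].

-1873; overflow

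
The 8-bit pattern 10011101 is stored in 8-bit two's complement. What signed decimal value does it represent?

-99

MSB is 1, so the value is negative.
Unsigned reading: 157. Subtract 2^8 = 256: 157 − 256 = -99.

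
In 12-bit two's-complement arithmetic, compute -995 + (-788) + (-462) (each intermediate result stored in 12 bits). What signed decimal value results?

1851

-995 + (-788) = -1783 (100100001001)
-1783 + (-462) = -2245 → wraps to 1851 (011100111011)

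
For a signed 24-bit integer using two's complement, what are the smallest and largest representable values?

min = -8388608, max = 8388607

Minimum: −2^23 = -8388608.
Maximum: 2^23 − 1 = 8388607.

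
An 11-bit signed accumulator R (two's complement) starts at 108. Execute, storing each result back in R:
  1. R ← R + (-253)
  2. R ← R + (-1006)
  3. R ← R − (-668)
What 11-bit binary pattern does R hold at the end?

Start: R = 108 = 00001101100.
R = 108 + (-253) = -145 = 11101101111
R = -145 + (-1006) = -1151; wraps to 897 = 01110000001
R = 897 − (-668) = 1565; wraps to -483 = 11000011101

11000011101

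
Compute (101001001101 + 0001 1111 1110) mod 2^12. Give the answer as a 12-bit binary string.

  101001001101
+ 000111111110
= 110001001011

110001001011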